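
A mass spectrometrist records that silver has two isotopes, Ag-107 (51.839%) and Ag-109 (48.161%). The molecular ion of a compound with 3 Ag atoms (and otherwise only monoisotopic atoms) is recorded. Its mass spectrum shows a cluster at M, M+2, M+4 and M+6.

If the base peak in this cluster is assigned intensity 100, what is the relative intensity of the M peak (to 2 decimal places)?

35.88

Term probabilities: M 0.1393, M+2 0.3883, M+4 0.3607, M+6 0.1117. Base peak = M+2.
P(M+2) = C(3,1) × 0.51839^2 × 0.48161^1 = 3 × 0.26872819 × 0.48161 = 0.388267 (base)
P(M) = C(3,0) × 0.51839^3 × 0.48161^0 = 1 × 0.13930601 × 1.0000 = 0.139306
Relative intensity = 0.139306 / 0.388267 × 100 = 35.88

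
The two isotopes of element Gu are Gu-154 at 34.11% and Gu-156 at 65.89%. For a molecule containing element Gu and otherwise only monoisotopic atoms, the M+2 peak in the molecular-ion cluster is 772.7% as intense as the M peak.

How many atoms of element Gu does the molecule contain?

With n Gu atoms, P(M+2)/P(M) = C(n,1)·p^(n−1)q / p^n = n·q/p = n · 0.6589/0.3411.
n = 7.727 × 0.3411/0.6589 = 4.00 ≈ 4

4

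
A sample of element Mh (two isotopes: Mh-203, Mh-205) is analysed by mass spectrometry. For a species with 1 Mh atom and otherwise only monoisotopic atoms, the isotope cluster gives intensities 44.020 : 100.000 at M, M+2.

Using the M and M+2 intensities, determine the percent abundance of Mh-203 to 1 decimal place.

Write p for the Mh-203 fraction. I(M+2)/I(M) = [C(1,1)·p^0·(1−p)] / p^1 = 1·(1−p)/p = 100.000/44.020 = 2.2717
(1−p)/p = 2.2717/1 = 2.2717  ⇒  p = 1/(1 + 2.2717) = 0.3057
Mh-203: 30.6%, Mh-205: 69.4%.

30.6%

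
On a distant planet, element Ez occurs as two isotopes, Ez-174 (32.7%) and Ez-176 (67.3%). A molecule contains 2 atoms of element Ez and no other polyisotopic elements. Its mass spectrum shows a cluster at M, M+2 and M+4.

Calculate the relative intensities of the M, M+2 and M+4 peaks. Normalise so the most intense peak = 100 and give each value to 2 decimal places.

The 2 Ez atoms are independent, so intensities follow the terms of (0.327 + 0.673)^2.
P(M) = 0.327^2 = 0.106929
P(M+2) = 2 × 0.327^1 × 0.673^1 = 0.440142
P(M+4) = 0.673^2 = 0.452929
The M+4 peak is largest (0.452929); scaling to 100 gives 23.61 : 97.18 : 100.00.

23.61 : 97.18 : 100.00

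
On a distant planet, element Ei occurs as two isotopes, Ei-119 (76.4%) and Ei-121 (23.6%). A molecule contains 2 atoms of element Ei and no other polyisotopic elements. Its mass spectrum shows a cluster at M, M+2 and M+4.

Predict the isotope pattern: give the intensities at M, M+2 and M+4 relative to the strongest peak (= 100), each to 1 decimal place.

Each Ei atom is independently Ei-119 (p = 0.764) or Ei-121 (q = 0.236); the cluster is the binomial expansion (p + q)^2.
P(M) = 0.764^2 = 0.583696
P(M+2) = 2 × 0.764^1 × 0.236^1 = 0.360608
P(M+4) = 0.236^2 = 0.055696
The M peak is largest (0.583696); scaling to 100 gives 100.0 : 61.8 : 9.5.

100.0 : 61.8 : 9.5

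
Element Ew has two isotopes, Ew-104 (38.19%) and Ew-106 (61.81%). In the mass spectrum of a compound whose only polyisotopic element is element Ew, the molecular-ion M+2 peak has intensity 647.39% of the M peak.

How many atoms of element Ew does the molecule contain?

For n independent Ew atoms, I(M+2)/I(M) = n · (abundance Ew-106) / (abundance Ew-104) = n · 0.6181/0.3819.
n = 6.4739 × 0.3819/0.6181 = 4.00 ≈ 4

4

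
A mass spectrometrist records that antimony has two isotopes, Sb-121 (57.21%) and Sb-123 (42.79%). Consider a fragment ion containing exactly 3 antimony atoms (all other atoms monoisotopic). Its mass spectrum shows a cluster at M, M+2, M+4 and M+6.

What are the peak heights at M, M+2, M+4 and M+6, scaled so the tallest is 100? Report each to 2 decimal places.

44.57 : 100.00 : 74.79 : 18.65

Each Sb atom is independently Sb-121 (p = 0.5721) or Sb-123 (q = 0.4279); the cluster is the binomial expansion (p + q)^3.
P(M) = 0.5721^3 = 0.187247
P(M+2) = 3 × 0.5721^2 × 0.4279^1 = 0.420153
P(M+4) = 3 × 0.5721^1 × 0.4279^2 = 0.314252
P(M+6) = 0.4279^3 = 0.078348
The M+2 peak is largest (0.420153); scaling to 100 gives 44.57 : 100.00 : 74.79 : 18.65.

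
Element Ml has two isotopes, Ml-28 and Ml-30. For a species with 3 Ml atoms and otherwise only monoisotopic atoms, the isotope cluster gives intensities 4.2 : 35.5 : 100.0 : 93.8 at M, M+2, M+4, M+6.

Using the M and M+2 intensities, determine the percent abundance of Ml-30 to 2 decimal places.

Let p = fractional abundance of Ml-28. I(M+2)/I(M) = [C(3,1)·p^2·(1−p)] / p^3 = 3·(1−p)/p = 35.5/4.2 = 8.4524
(1−p)/p = 8.4524/3 = 2.8175  ⇒  p = 1/(1 + 2.8175) = 0.2620
Ml-28: 26.20%, Ml-30: 73.80%.

73.80%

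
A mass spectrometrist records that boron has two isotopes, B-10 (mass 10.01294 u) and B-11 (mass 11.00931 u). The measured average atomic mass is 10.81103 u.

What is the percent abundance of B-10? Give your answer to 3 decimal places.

Let x be the fractional abundance of B-10; then B-11 has abundance 1 − x.
10.01294·x + 11.00931·(1 − x) = 10.81103
(10.01294 − 11.00931)·x = 10.81103 − 11.00931
x = -0.19828 / -0.99637 = 0.19900 → 19.900% B-10, 80.100% B-11.

19.900%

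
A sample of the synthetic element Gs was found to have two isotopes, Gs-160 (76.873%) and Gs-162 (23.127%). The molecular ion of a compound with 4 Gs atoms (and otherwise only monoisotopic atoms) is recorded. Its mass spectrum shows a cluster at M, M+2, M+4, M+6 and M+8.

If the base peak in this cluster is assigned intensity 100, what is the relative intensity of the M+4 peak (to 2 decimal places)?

Binomial terms of (0.76873 + 0.23127)^4: M 0.3492, M+2 0.4202, M+4 0.1896, M+6 0.0380, M+8 0.0029 → M+2 is the base peak.
P(M+2) = C(4,1) × 0.76873^3 × 0.23127^1 = 4 × 0.45427777 × 0.23127 = 0.420243 (base)
P(M+4) = C(4,2) × 0.76873^2 × 0.23127^2 = 6 × 0.59094581 × 0.05348581 = 0.189643
Relative intensity = 0.189643 / 0.420243 × 100 = 45.13

45.13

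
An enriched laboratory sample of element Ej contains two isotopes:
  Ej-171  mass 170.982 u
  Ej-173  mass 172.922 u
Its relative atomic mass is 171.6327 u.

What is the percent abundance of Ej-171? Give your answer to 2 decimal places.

Writing the weighted mean with unknown fraction x of Ej-171:
170.982·x + 172.922·(1 − x) = 171.6327
(170.982 − 172.922)·x = 171.6327 − 172.922
x = -1.2893 / -1.940 = 0.66459 → 66.46% Ej-171, 33.54% Ej-173.

66.46%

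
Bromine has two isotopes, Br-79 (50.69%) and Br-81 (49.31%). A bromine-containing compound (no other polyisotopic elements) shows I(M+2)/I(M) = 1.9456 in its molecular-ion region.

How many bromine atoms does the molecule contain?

2

With n Br atoms, P(M+2)/P(M) = C(n,1)·p^(n−1)q / p^n = n·q/p = n · 0.4931/0.5069.
n = 1.9456 × 0.5069/0.4931 = 2.00 ≈ 2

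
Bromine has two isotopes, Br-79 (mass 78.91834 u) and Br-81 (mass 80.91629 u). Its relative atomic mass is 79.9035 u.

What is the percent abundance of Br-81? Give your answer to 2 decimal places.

Let x be the fractional abundance of Br-79; then Br-81 has abundance 1 − x.
78.91834·x + 80.91629·(1 − x) = 79.9035
(78.91834 − 80.91629)·x = 79.9035 − 80.91629
x = -1.01279 / -1.99795 = 0.50691 → 50.69% Br-79, 49.31% Br-81.

49.31%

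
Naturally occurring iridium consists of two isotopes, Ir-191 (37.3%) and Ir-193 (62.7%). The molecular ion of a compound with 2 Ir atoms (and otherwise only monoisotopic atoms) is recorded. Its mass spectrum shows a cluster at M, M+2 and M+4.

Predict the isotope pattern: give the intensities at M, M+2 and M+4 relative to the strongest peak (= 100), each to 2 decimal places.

29.74 : 100.00 : 84.05

Expanding (0.373 + 0.627)^2:
P(M) = 0.373^2 = 0.139129
P(M+2) = 2 × 0.373^1 × 0.627^1 = 0.467742
P(M+4) = 0.627^2 = 0.393129
The M+2 peak is largest (0.467742); scaling to 100 gives 29.74 : 100.00 : 84.05.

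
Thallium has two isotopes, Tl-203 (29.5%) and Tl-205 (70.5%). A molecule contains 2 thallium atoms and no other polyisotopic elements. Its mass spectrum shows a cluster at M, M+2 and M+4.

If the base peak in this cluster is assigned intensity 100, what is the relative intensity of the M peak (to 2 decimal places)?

17.51

(0.295 + 0.705)^2 gives M 0.0870, M+2 0.4160, M+4 0.4970; the largest is M+4.
P(M+4) = C(2,2) × 0.295^0 × 0.705^2 = 1 × 1.0000 × 0.497025 = 0.497025 (base)
P(M) = C(2,0) × 0.295^2 × 0.705^0 = 1 × 0.087025 × 1.0000 = 0.087025
Relative intensity = 0.087025 / 0.497025 × 100 = 17.51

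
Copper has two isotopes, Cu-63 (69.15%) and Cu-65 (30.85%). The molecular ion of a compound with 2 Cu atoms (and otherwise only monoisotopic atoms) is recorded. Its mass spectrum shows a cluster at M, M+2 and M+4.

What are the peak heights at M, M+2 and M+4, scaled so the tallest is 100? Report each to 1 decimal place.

Expanding (0.6915 + 0.3085)^2:
P(M) = 0.6915^2 = 0.478172
P(M+2) = 2 × 0.6915^1 × 0.3085^1 = 0.426656
P(M+4) = 0.3085^2 = 0.095172
The M peak is largest (0.478172); scaling to 100 gives 100.0 : 89.2 : 19.9.

100.0 : 89.2 : 19.9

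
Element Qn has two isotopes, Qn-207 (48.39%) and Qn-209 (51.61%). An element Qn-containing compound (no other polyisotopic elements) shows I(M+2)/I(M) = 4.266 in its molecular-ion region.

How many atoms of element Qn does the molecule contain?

With n Qn atoms, P(M+2)/P(M) = C(n,1)·p^(n−1)q / p^n = n·q/p = n · 0.5161/0.4839.
n = 4.266 × 0.4839/0.5161 = 4.00 ≈ 4

4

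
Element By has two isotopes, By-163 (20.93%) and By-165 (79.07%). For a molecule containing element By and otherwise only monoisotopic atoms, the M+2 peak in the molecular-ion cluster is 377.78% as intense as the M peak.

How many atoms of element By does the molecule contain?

1

The M+2/M ratio from n By atoms is n · q/p = n · 0.7907/0.2093.
n = 3.7778 × 0.2093/0.7907 = 1.00 ≈ 1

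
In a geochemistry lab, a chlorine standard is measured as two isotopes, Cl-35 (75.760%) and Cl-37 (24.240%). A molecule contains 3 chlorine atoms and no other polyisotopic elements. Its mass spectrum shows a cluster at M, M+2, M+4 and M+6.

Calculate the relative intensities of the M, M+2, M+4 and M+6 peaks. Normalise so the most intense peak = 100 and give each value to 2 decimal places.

100.00 : 95.99 : 30.71 : 3.28

Each Cl atom is independently Cl-35 (p = 0.75760) or Cl-37 (q = 0.24240); the cluster is the binomial expansion (p + q)^3.
P(M) = 0.75760^3 = 0.434830
P(M+2) = 3 × 0.75760^2 × 0.24240^1 = 0.417382
P(M+4) = 3 × 0.75760^1 × 0.24240^2 = 0.133545
P(M+6) = 0.24240^3 = 0.014243
The M peak is largest (0.434830); scaling to 100 gives 100.00 : 95.99 : 30.71 : 3.28.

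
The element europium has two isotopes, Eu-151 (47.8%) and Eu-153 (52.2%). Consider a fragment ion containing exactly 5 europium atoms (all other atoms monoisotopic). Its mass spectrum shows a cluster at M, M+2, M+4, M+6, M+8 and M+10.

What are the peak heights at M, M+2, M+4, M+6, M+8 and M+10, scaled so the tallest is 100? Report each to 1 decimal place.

The 5 Eu atoms are independent, so intensities follow the terms of (0.478 + 0.522)^5.
P(M) = 0.478^5 = 0.024954
P(M+2) = 5 × 0.478^4 × 0.522^1 = 0.136255
P(M+4) = 10 × 0.478^3 × 0.522^2 = 0.297594
P(M+6) = 10 × 0.478^2 × 0.522^3 = 0.324988
P(M+8) = 5 × 0.478^1 × 0.522^4 = 0.177452
P(M+10) = 0.522^5 = 0.038757
The M+6 peak is largest (0.324988); scaling to 100 gives 7.7 : 41.9 : 91.6 : 100.0 : 54.6 : 11.9.

7.7 : 41.9 : 91.6 : 100.0 : 54.6 : 11.9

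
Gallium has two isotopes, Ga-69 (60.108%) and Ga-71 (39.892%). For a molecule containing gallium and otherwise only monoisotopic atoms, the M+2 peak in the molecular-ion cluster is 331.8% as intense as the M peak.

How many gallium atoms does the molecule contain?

5

The M+2/M ratio from n Ga atoms is n · q/p = n · 0.39892/0.60108.
n = 3.318 × 0.60108/0.39892 = 5.00 ≈ 5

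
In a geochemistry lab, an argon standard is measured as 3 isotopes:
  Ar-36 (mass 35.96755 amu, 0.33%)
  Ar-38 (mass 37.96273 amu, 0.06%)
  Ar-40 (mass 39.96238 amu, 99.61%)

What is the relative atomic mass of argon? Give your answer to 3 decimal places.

39.948 amu

Average mass = Σ (abundance × isotope mass) = 0.0033 × 35.96755 + 0.0006 × 37.96273 + 0.9961 × 39.96238
= 0.118693 + 0.022778 + 39.806527 = 39.947998 amu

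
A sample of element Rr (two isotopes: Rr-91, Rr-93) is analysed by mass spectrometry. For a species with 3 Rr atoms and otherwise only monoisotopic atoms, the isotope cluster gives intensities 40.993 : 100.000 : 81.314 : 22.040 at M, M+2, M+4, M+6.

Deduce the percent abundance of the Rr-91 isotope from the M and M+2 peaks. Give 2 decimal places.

55.15%

Write p for the Rr-91 fraction. I(M+2)/I(M) = [C(3,1)·p^2·(1−p)] / p^3 = 3·(1−p)/p = 100.000/40.993 = 2.4394
(1−p)/p = 2.4394/3 = 0.8131  ⇒  p = 1/(1 + 0.8131) = 0.5515
Rr-91: 55.15%, Rr-93: 44.85%.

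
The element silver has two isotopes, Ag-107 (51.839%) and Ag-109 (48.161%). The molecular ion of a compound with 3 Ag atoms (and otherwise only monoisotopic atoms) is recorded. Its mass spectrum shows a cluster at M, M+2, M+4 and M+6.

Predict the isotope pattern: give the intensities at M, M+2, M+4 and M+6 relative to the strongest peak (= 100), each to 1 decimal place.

35.9 : 100.0 : 92.9 : 28.8

Each Ag atom is independently Ag-107 (p = 0.51839) or Ag-109 (q = 0.48161); the cluster is the binomial expansion (p + q)^3.
P(M) = 0.51839^3 = 0.139306
P(M+2) = 3 × 0.51839^2 × 0.48161^1 = 0.388267
P(M+4) = 3 × 0.51839^1 × 0.48161^2 = 0.360719
P(M+6) = 0.48161^3 = 0.111709
The M+2 peak is largest (0.388267); scaling to 100 gives 35.9 : 100.0 : 92.9 : 28.8.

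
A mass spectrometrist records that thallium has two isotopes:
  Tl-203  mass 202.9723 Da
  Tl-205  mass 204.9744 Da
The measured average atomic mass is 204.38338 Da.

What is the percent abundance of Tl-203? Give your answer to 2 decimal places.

29.52%

Writing the weighted mean with unknown fraction x of Tl-203:
202.9723·x + 204.9744·(1 − x) = 204.38338
(202.9723 − 204.9744)·x = 204.38338 − 204.9744
x = -0.59102 / -2.0021 = 0.29520 → 29.52% Tl-203, 70.48% Tl-205.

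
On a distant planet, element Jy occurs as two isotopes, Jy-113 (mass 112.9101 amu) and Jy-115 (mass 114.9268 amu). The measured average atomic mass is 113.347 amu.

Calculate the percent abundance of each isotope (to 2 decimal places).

With x = fraction of Jy-113 (so Jy-115 is 1 − x):
112.9101·x + 114.9268·(1 − x) = 113.347
(112.9101 − 114.9268)·x = 113.347 − 114.9268
x = -1.5798 / -2.0167 = 0.78336 → 78.34% Jy-113, 21.66% Jy-115.

Jy-113: 78.34%, Jy-115: 21.66%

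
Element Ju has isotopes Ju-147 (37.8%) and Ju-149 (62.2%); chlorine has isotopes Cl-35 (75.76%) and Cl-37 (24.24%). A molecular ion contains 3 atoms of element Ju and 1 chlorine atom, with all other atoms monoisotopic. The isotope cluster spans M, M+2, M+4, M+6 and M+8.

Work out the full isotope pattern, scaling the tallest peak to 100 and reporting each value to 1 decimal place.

Element Ju pattern (n=3): 0.05401015 : 0.26662154 : 0.43872646 : 0.24064185
Chlorine pattern (n=1): 0.7576 : 0.2424
Convolve the two distributions (both contribute in 2-u steps):
  M: 0.05401015×0.7576 = 0.040918
  M+2: 0.05401015×0.2424 + 0.26662154×0.7576 = 0.215085
  M+4: 0.26662154×0.2424 + 0.43872646×0.7576 = 0.397008
  M+6: 0.43872646×0.2424 + 0.24064185×0.7576 = 0.288658
  M+8: 0.24064185×0.2424 = 0.058332
Scale to base peak (0.397008) = 100: 10.3 : 54.2 : 100.0 : 72.7 : 14.7

10.3 : 54.2 : 100.0 : 72.7 : 14.7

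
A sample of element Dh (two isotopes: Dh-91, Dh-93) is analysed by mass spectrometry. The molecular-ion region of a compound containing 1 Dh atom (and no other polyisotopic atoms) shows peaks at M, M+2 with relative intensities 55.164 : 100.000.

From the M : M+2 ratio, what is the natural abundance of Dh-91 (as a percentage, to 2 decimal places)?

35.55%

Write p for the Dh-91 fraction. I(M+2)/I(M) = [C(1,1)·p^0·(1−p)] / p^1 = 1·(1−p)/p = 100.000/55.164 = 1.8128
(1−p)/p = 1.8128/1 = 1.8128  ⇒  p = 1/(1 + 1.8128) = 0.3555
Dh-91: 35.55%, Dh-93: 64.45%.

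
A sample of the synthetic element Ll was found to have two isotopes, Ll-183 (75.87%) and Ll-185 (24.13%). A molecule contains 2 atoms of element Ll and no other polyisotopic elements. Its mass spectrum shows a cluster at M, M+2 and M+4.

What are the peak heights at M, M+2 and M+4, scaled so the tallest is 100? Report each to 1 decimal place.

100.0 : 63.6 : 10.1

The 2 Ll atoms are independent, so intensities follow the terms of (0.7587 + 0.2413)^2.
P(M) = 0.7587^2 = 0.575626
P(M+2) = 2 × 0.7587^1 × 0.2413^1 = 0.366149
P(M+4) = 0.2413^2 = 0.058226
The M peak is largest (0.575626); scaling to 100 gives 100.0 : 63.6 : 10.1.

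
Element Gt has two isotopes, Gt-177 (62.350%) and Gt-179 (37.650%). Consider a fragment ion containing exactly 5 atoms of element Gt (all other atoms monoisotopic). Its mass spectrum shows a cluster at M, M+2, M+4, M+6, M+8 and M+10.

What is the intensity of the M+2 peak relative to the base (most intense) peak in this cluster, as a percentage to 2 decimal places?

82.80%

Binomial terms of (0.62350 + 0.37650)^5: M 0.0942, M+2 0.2845, M+4 0.3436, M+6 0.2075, M+8 0.0626, M+10 0.0076 → M+4 is the base peak.
P(M+4) = C(5,2) × 0.62350^3 × 0.37650^2 = 10 × 0.24238703 × 0.14175225 = 0.343589 (base)
P(M+2) = C(5,1) × 0.62350^4 × 0.37650^1 = 5 × 0.15112831 × 0.3765 = 0.284499
Relative intensity = 0.284499 / 0.343589 × 100 = 82.80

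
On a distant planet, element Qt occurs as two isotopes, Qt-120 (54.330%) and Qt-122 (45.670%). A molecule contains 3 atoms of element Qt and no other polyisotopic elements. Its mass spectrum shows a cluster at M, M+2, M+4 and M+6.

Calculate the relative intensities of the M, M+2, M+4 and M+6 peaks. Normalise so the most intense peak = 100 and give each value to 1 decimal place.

Each Qt atom is independently Qt-120 (p = 0.54330) or Qt-122 (q = 0.45670); the cluster is the binomial expansion (p + q)^3.
P(M) = 0.54330^3 = 0.160369
P(M+2) = 3 × 0.54330^2 × 0.45670^1 = 0.404419
P(M+4) = 3 × 0.54330^1 × 0.45670^2 = 0.339956
P(M+6) = 0.45670^3 = 0.095256
The M+2 peak is largest (0.404419); scaling to 100 gives 39.7 : 100.0 : 84.1 : 23.6.

39.7 : 100.0 : 84.1 : 23.6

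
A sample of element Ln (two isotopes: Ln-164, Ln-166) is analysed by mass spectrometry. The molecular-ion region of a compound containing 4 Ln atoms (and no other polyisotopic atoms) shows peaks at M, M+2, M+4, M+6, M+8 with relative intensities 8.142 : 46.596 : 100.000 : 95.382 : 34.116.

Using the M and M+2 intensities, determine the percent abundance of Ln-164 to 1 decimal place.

41.1%

Write p for the Ln-164 fraction. I(M+2)/I(M) = [C(4,1)·p^3·(1−p)] / p^4 = 4·(1−p)/p = 46.596/8.142 = 5.7229
(1−p)/p = 5.7229/4 = 1.4307  ⇒  p = 1/(1 + 1.4307) = 0.4114
Ln-164: 41.1%, Ln-166: 58.9%.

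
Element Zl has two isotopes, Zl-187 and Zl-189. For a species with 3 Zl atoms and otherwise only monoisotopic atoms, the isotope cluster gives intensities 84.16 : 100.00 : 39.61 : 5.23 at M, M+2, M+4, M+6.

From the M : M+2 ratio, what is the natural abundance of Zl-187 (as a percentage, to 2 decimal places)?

Let p = fractional abundance of Zl-187. I(M+2)/I(M) = [C(3,1)·p^2·(1−p)] / p^3 = 3·(1−p)/p = 100.00/84.16 = 1.1882
(1−p)/p = 1.1882/3 = 0.3961  ⇒  p = 1/(1 + 0.3961) = 0.7163
Zl-187: 71.63%, Zl-189: 28.37%.

71.63%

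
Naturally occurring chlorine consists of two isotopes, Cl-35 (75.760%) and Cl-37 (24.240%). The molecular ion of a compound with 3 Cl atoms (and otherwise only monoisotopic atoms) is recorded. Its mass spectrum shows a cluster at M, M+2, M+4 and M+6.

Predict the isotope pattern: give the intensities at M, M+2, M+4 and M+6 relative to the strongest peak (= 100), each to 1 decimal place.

100.0 : 96.0 : 30.7 : 3.3

Each Cl atom is independently Cl-35 (p = 0.75760) or Cl-37 (q = 0.24240); the cluster is the binomial expansion (p + q)^3.
P(M) = 0.75760^3 = 0.434830
P(M+2) = 3 × 0.75760^2 × 0.24240^1 = 0.417382
P(M+4) = 3 × 0.75760^1 × 0.24240^2 = 0.133545
P(M+6) = 0.24240^3 = 0.014243
The M peak is largest (0.434830); scaling to 100 gives 100.0 : 96.0 : 30.7 : 3.3.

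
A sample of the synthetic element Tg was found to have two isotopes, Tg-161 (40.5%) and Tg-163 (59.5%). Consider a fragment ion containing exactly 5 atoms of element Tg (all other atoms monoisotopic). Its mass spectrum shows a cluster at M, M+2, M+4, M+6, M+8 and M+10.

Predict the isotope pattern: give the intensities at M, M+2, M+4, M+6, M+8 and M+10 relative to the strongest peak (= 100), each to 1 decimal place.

Expanding (0.405 + 0.595)^5:
P(M) = 0.405^5 = 0.010896
P(M+2) = 5 × 0.405^4 × 0.595^1 = 0.080040
P(M+4) = 10 × 0.405^3 × 0.595^2 = 0.235179
P(M+6) = 10 × 0.405^2 × 0.595^3 = 0.345510
P(M+8) = 5 × 0.405^1 × 0.595^4 = 0.253801
P(M+10) = 0.595^5 = 0.074574
The M+6 peak is largest (0.345510); scaling to 100 gives 3.2 : 23.2 : 68.1 : 100.0 : 73.5 : 21.6.

3.2 : 23.2 : 68.1 : 100.0 : 73.5 : 21.6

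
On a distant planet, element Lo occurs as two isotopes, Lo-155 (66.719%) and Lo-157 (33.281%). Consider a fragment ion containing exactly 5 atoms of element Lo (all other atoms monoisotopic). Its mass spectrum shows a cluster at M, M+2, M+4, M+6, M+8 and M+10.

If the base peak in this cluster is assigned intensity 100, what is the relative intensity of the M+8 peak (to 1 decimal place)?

12.4

(0.66719 + 0.33281)^5 gives M 0.1322, M+2 0.3297, M+4 0.3290, M+6 0.1641, M+8 0.0409, M+10 0.0041; the largest is M+2.
P(M+2) = C(5,1) × 0.66719^4 × 0.33281^1 = 5 × 0.19815184 × 0.33281 = 0.329735 (base)
P(M+8) = C(5,4) × 0.66719^1 × 0.33281^4 = 5 × 0.66719 × 0.01226833 = 0.040927
Relative intensity = 0.040927 / 0.329735 × 100 = 12.4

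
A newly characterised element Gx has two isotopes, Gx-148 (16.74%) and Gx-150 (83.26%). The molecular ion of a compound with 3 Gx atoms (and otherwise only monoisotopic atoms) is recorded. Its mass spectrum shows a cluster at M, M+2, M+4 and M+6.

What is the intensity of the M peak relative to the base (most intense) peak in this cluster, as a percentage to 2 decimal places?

(0.1674 + 0.8326)^3 gives M 0.0047, M+2 0.0700, M+4 0.3481, M+6 0.5772; the largest is M+6.
P(M+6) = C(3,3) × 0.1674^0 × 0.8326^3 = 1 × 1.0000 × 0.57717727 = 0.577177 (base)
P(M) = C(3,0) × 0.1674^3 × 0.8326^0 = 1 × 0.00469101 × 1.0000 = 0.004691
Relative intensity = 0.004691 / 0.577177 × 100 = 0.81

0.81%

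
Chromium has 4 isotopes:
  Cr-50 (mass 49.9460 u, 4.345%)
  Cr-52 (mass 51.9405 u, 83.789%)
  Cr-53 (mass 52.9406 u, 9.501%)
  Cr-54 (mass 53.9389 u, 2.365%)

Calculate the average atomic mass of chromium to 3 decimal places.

51.996 u

Weight each isotope mass by its fractional abundance: 0.04345 × 49.9460 + 0.83789 × 51.9405 + 0.09501 × 52.9406 + 0.02365 × 53.9389
= 2.17015 + 43.52043 + 5.02989 + 1.27565 = 51.99612 u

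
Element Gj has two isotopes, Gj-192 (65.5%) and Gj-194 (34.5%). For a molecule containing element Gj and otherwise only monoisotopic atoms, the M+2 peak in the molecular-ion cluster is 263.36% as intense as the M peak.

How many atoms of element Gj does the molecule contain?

5

The M+2/M ratio from n Gj atoms is n · q/p = n · 0.345/0.655.
n = 2.6336 × 0.655/0.345 = 5.00 ≈ 5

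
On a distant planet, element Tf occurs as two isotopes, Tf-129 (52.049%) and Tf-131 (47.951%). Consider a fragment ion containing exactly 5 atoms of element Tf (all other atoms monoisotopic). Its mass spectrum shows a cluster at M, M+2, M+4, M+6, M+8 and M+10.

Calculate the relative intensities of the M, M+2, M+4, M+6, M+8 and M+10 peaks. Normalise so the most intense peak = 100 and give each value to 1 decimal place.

11.8 : 54.3 : 100.0 : 92.1 : 42.4 : 7.8

Expanding (0.52049 + 0.47951)^5:
P(M) = 0.52049^5 = 0.038200
P(M+2) = 5 × 0.52049^4 × 0.47951^1 = 0.175961
P(M+4) = 10 × 0.52049^3 × 0.47951^2 = 0.324215
P(M+6) = 10 × 0.52049^2 × 0.47951^3 = 0.298688
P(M+8) = 5 × 0.52049^1 × 0.47951^4 = 0.137586
P(M+10) = 0.47951^5 = 0.025351
The M+4 peak is largest (0.324215); scaling to 100 gives 11.8 : 54.3 : 100.0 : 92.1 : 42.4 : 7.8.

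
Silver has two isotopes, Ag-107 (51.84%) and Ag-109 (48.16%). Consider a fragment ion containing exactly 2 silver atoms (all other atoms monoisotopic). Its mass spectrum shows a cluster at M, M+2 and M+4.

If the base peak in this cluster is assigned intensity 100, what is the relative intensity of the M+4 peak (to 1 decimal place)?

46.5

Binomial terms of (0.5184 + 0.4816)^2: M 0.2687, M+2 0.4993, M+4 0.2319 → M+2 is the base peak.
P(M+2) = C(2,1) × 0.5184^1 × 0.4816^1 = 2 × 0.5184 × 0.4816 = 0.499323 (base)
P(M+4) = C(2,2) × 0.5184^0 × 0.4816^2 = 1 × 1.0000 × 0.23193856 = 0.231939
Relative intensity = 0.231939 / 0.499323 × 100 = 46.5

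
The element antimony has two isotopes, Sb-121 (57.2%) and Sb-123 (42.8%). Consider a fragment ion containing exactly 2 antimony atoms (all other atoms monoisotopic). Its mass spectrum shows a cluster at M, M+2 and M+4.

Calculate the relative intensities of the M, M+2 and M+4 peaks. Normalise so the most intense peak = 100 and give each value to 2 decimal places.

The 2 Sb atoms are independent, so intensities follow the terms of (0.572 + 0.428)^2.
P(M) = 0.572^2 = 0.327184
P(M+2) = 2 × 0.572^1 × 0.428^1 = 0.489632
P(M+4) = 0.428^2 = 0.183184
The M+2 peak is largest (0.489632); scaling to 100 gives 66.82 : 100.00 : 37.41.

66.82 : 100.00 : 37.41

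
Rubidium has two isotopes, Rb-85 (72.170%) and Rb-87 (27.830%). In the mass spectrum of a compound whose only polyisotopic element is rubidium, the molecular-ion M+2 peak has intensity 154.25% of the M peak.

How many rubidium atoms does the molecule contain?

For n independent Rb atoms, I(M+2)/I(M) = n · (abundance Rb-87) / (abundance Rb-85) = n · 0.27830/0.72170.
n = 1.5425 × 0.72170/0.27830 = 4.00 ≈ 4

4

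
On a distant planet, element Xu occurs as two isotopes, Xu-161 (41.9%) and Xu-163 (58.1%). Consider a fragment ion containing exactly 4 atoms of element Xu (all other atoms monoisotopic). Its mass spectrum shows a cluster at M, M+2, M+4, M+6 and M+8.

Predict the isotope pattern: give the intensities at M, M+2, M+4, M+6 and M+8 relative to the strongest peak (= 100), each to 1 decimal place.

Each Xu atom is independently Xu-161 (p = 0.419) or Xu-163 (q = 0.581); the cluster is the binomial expansion (p + q)^4.
P(M) = 0.419^4 = 0.030822
P(M+2) = 4 × 0.419^3 × 0.581^1 = 0.170954
P(M+4) = 6 × 0.419^2 × 0.581^2 = 0.355575
P(M+6) = 4 × 0.419^1 × 0.581^3 = 0.328702
P(M+8) = 0.581^4 = 0.113947
The M+4 peak is largest (0.355575); scaling to 100 gives 8.7 : 48.1 : 100.0 : 92.4 : 32.0.

8.7 : 48.1 : 100.0 : 92.4 : 32.0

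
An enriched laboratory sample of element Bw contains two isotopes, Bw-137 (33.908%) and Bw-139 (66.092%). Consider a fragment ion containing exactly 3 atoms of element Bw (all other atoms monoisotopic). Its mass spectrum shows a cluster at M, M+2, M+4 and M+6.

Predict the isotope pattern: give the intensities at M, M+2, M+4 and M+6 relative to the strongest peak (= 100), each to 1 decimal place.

Each Bw atom is independently Bw-137 (p = 0.33908) or Bw-139 (q = 0.66092); the cluster is the binomial expansion (p + q)^3.
P(M) = 0.33908^3 = 0.038986
P(M+2) = 3 × 0.33908^2 × 0.66092^1 = 0.227968
P(M+4) = 3 × 0.33908^1 × 0.66092^2 = 0.444346
P(M+6) = 0.66092^3 = 0.288700
The M+4 peak is largest (0.444346); scaling to 100 gives 8.8 : 51.3 : 100.0 : 65.0.

8.8 : 51.3 : 100.0 : 65.0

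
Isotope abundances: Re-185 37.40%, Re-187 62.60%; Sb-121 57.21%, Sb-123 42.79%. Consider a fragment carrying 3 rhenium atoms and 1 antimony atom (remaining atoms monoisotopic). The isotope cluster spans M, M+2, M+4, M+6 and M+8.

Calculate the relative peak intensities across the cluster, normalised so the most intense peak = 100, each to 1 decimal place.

Rhenium pattern (n=3): 0.05231362 : 0.26268713 : 0.43968487 : 0.24531438
Antimony pattern (n=1): 0.5721 : 0.4279
Convolve the two distributions (both contribute in 2-u steps):
  M: 0.05231362×0.5721 = 0.029929
  M+2: 0.05231362×0.4279 + 0.26268713×0.5721 = 0.172668
  M+4: 0.26268713×0.4279 + 0.43968487×0.5721 = 0.363948
  M+6: 0.43968487×0.4279 + 0.24531438×0.5721 = 0.328486
  M+8: 0.24531438×0.4279 = 0.104970
Scale to base peak (0.363948) = 100: 8.2 : 47.4 : 100.0 : 90.3 : 28.8

8.2 : 47.4 : 100.0 : 90.3 : 28.8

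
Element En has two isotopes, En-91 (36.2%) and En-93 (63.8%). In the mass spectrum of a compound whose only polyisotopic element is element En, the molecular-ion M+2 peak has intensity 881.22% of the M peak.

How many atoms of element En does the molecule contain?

For n independent En atoms, I(M+2)/I(M) = n · (abundance En-93) / (abundance En-91) = n · 0.638/0.362.
n = 8.8122 × 0.362/0.638 = 5.00 ≈ 5

5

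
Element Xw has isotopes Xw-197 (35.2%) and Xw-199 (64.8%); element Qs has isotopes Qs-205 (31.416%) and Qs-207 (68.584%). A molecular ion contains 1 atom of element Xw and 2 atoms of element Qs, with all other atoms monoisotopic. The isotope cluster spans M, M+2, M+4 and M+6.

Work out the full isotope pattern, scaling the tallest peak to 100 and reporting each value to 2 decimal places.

Element Xw pattern (n=1): 0.3520 : 0.6480
Element Qs pattern (n=2): 0.09869651 : 0.43092699 : 0.47037651
Convolve the two distributions (both contribute in 2-u steps):
  M: 0.3520×0.09869651 = 0.034741
  M+2: 0.3520×0.43092699 + 0.6480×0.09869651 = 0.215642
  M+4: 0.3520×0.47037651 + 0.6480×0.43092699 = 0.444813
  M+6: 0.6480×0.47037651 = 0.304804
Scale to base peak (0.444813) = 100: 7.81 : 48.48 : 100.00 : 68.52

7.81 : 48.48 : 100.00 : 68.52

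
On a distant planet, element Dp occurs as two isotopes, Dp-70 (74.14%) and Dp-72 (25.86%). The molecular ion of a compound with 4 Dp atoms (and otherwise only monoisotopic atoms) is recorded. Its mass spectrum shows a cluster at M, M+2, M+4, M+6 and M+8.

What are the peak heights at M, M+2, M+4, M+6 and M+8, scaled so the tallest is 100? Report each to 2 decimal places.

The 4 Dp atoms are independent, so intensities follow the terms of (0.7414 + 0.2586)^4.
P(M) = 0.7414^4 = 0.302141
P(M+2) = 4 × 0.7414^3 × 0.2586^1 = 0.421547
P(M+4) = 6 × 0.7414^2 × 0.2586^2 = 0.220553
P(M+6) = 4 × 0.7414^1 × 0.2586^3 = 0.051286
P(M+8) = 0.2586^4 = 0.004472
The M+2 peak is largest (0.421547); scaling to 100 gives 71.67 : 100.00 : 52.32 : 12.17 : 1.06.

71.67 : 100.00 : 52.32 : 12.17 : 1.06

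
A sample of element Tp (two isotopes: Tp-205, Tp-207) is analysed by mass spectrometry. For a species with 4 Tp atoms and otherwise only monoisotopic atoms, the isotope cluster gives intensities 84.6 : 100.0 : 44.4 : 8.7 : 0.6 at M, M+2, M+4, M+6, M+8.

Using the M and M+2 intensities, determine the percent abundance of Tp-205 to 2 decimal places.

Let p = fractional abundance of Tp-205. I(M+2)/I(M) = [C(4,1)·p^3·(1−p)] / p^4 = 4·(1−p)/p = 100.0/84.6 = 1.1820
(1−p)/p = 1.1820/4 = 0.2955  ⇒  p = 1/(1 + 0.2955) = 0.7719
Tp-205: 77.19%, Tp-207: 22.81%.

77.19%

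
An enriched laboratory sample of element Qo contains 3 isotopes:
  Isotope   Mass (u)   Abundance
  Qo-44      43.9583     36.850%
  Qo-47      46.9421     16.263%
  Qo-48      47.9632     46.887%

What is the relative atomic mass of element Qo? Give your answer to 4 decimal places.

Weight each isotope mass by its fractional abundance: 0.36850 × 43.9583 + 0.16263 × 46.9421 + 0.46887 × 47.9632
= 16.19863 + 7.63419 + 22.48851 = 46.32133 u

46.3213 u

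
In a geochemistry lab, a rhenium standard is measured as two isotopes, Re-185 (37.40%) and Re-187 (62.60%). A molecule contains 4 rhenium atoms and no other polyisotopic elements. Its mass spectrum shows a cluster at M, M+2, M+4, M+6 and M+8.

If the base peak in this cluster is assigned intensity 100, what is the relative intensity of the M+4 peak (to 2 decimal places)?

89.62

Term probabilities: M 0.0196, M+2 0.1310, M+4 0.3289, M+6 0.3670, M+8 0.1536. Base peak = M+6.
P(M+6) = C(4,3) × 0.3740^1 × 0.6260^3 = 4 × 0.3740 × 0.24531438 = 0.366990 (base)
P(M+4) = C(4,2) × 0.3740^2 × 0.6260^2 = 6 × 0.139876 × 0.391876 = 0.328884
Relative intensity = 0.328884 / 0.366990 × 100 = 89.62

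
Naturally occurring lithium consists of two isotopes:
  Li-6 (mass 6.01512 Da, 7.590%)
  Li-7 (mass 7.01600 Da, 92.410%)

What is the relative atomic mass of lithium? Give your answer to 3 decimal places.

Average mass = Σ (abundance × isotope mass) = 0.07590 × 6.01512 + 0.92410 × 7.01600
= 0.456548 + 6.483486 = 6.940034 Da

6.940 Da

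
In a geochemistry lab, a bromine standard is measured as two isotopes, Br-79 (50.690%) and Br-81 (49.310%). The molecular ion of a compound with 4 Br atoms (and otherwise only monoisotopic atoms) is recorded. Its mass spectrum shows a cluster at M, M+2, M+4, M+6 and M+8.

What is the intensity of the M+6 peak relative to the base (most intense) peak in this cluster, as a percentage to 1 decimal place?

Binomial terms of (0.50690 + 0.49310)^4: M 0.0660, M+2 0.2569, M+4 0.3749, M+6 0.2431, M+8 0.0591 → M+4 is the base peak.
P(M+4) = C(4,2) × 0.50690^2 × 0.49310^2 = 6 × 0.25694761 × 0.24314761 = 0.374857 (base)
P(M+6) = C(4,3) × 0.50690^1 × 0.49310^3 = 4 × 0.5069 × 0.11989609 = 0.243101
Relative intensity = 0.243101 / 0.374857 × 100 = 64.9

64.9%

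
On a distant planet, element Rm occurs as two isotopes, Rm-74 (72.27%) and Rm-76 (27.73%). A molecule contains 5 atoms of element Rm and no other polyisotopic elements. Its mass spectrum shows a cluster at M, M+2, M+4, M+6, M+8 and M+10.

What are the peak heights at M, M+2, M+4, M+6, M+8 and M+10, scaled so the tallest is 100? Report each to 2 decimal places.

52.12 : 100.00 : 76.74 : 29.45 : 5.65 : 0.43

The 5 Rm atoms are independent, so intensities follow the terms of (0.7227 + 0.2773)^5.
P(M) = 0.7227^5 = 0.197147
P(M+2) = 5 × 0.7227^4 × 0.2773^1 = 0.378227
P(M+4) = 10 × 0.7227^3 × 0.2773^2 = 0.290251
P(M+6) = 10 × 0.7227^2 × 0.2773^3 = 0.111369
P(M+8) = 5 × 0.7227^1 × 0.2773^4 = 0.021366
P(M+10) = 0.2773^5 = 0.001640
The M+2 peak is largest (0.378227); scaling to 100 gives 52.12 : 100.00 : 76.74 : 29.45 : 5.65 : 0.43.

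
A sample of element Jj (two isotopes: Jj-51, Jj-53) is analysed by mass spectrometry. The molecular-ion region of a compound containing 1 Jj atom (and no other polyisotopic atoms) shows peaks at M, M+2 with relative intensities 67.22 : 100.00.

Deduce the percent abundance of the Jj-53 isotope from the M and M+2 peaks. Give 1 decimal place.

59.8%

Let p = fractional abundance of Jj-51. I(M+2)/I(M) = [C(1,1)·p^0·(1−p)] / p^1 = 1·(1−p)/p = 100.00/67.22 = 1.4877
(1−p)/p = 1.4877/1 = 1.4877  ⇒  p = 1/(1 + 1.4877) = 0.4020
Jj-51: 40.2%, Jj-53: 59.8%.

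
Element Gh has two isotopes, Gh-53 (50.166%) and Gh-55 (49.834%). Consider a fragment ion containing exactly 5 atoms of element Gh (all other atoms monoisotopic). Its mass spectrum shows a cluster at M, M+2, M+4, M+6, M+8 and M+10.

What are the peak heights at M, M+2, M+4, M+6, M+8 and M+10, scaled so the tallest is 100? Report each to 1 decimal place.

Each Gh atom is independently Gh-53 (p = 0.50166) or Gh-55 (q = 0.49834); the cluster is the binomial expansion (p + q)^5.
P(M) = 0.50166^5 = 0.031772
P(M+2) = 5 × 0.50166^4 × 0.49834^1 = 0.157810
P(M+4) = 10 × 0.50166^3 × 0.49834^2 = 0.313531
P(M+6) = 10 × 0.50166^2 × 0.49834^3 = 0.311456
P(M+8) = 5 × 0.50166^1 × 0.49834^4 = 0.154697
P(M+10) = 0.49834^5 = 0.030735
The M+4 peak is largest (0.313531); scaling to 100 gives 10.1 : 50.3 : 100.0 : 99.3 : 49.3 : 9.8.

10.1 : 50.3 : 100.0 : 99.3 : 49.3 : 9.8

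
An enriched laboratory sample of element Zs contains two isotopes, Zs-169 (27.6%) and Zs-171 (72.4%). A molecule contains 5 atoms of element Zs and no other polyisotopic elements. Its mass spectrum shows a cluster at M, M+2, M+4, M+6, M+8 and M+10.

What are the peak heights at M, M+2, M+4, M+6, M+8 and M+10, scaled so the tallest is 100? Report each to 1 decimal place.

Expanding (0.276 + 0.724)^5:
P(M) = 0.276^5 = 0.001602
P(M+2) = 5 × 0.276^4 × 0.724^1 = 0.021006
P(M+4) = 10 × 0.276^3 × 0.724^2 = 0.110206
P(M+6) = 10 × 0.276^2 × 0.724^3 = 0.289091
P(M+8) = 5 × 0.276^1 × 0.724^4 = 0.379169
P(M+10) = 0.724^5 = 0.198927
The M+8 peak is largest (0.379169); scaling to 100 gives 0.4 : 5.5 : 29.1 : 76.2 : 100.0 : 52.5.

0.4 : 5.5 : 29.1 : 76.2 : 100.0 : 52.5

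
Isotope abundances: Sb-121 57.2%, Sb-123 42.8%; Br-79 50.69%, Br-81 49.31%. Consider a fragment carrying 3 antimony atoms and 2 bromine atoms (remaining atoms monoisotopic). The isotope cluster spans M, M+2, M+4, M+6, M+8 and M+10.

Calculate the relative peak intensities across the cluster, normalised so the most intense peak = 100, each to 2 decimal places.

14.30 : 59.92 : 100.00 : 83.09 : 34.38 : 5.67

Antimony pattern (n=3): 0.18714925 : 0.42010426 : 0.31434374 : 0.07840275
Bromine pattern (n=2): 0.25694761 : 0.49990478 : 0.24314761
Convolve the two distributions (both contribute in 2-u steps):
  M: 0.18714925×0.25694761 = 0.048088
  M+2: 0.18714925×0.49990478 + 0.42010426×0.25694761 = 0.201502
  M+4: 0.18714925×0.24314761 + 0.42010426×0.49990478 + 0.31434374×0.25694761 = 0.336287
  M+6: 0.42010426×0.24314761 + 0.31434374×0.49990478 + 0.07840275×0.25694761 = 0.279435
  M+8: 0.31434374×0.24314761 + 0.07840275×0.49990478 = 0.115626
  M+10: 0.07840275×0.24314761 = 0.019063
Scale to base peak (0.336287) = 100: 14.30 : 59.92 : 100.00 : 83.09 : 34.38 : 5.67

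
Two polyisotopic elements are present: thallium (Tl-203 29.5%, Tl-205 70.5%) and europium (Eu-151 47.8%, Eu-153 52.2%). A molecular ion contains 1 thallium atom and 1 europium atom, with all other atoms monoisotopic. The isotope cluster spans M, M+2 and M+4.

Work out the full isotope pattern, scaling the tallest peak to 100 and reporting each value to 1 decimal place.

Thallium pattern (n=1): 0.2950 : 0.7050
Europium pattern (n=1): 0.4780 : 0.5220
Convolve the two distributions (both contribute in 2-u steps):
  M: 0.2950×0.4780 = 0.141010
  M+2: 0.2950×0.5220 + 0.7050×0.4780 = 0.490980
  M+4: 0.7050×0.5220 = 0.368010
Scale to base peak (0.490980) = 100: 28.7 : 100.0 : 75.0

28.7 : 100.0 : 75.0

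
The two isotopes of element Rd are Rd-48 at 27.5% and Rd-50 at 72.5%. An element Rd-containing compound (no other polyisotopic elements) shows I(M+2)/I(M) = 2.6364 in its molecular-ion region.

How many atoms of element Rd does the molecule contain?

1

For n independent Rd atoms, I(M+2)/I(M) = n · (abundance Rd-50) / (abundance Rd-48) = n · 0.725/0.275.
n = 2.6364 × 0.275/0.725 = 1.00 ≈ 1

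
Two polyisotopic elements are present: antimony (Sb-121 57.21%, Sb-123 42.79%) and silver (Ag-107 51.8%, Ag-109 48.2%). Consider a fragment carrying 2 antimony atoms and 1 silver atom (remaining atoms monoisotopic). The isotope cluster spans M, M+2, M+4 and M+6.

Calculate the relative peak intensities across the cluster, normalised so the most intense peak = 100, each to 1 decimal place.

Antimony pattern (n=2): 0.32729841 : 0.48960318 : 0.18309841
Silver pattern (n=1): 0.5180 : 0.4820
Convolve the two distributions (both contribute in 2-u steps):
  M: 0.32729841×0.5180 = 0.169541
  M+2: 0.32729841×0.4820 + 0.48960318×0.5180 = 0.411372
  M+4: 0.48960318×0.4820 + 0.18309841×0.5180 = 0.330834
  M+6: 0.18309841×0.4820 = 0.088253
Scale to base peak (0.411372) = 100: 41.2 : 100.0 : 80.4 : 21.5

41.2 : 100.0 : 80.4 : 21.5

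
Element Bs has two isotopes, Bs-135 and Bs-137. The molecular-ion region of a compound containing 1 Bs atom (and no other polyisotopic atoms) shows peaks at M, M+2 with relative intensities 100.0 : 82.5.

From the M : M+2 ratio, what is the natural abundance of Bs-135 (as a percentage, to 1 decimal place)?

Let p = fractional abundance of Bs-135. I(M+2)/I(M) = [C(1,1)·p^0·(1−p)] / p^1 = 1·(1−p)/p = 82.5/100.0 = 0.8250
(1−p)/p = 0.8250/1 = 0.8250  ⇒  p = 1/(1 + 0.8250) = 0.5479
Bs-135: 54.8%, Bs-137: 45.2%.

54.8%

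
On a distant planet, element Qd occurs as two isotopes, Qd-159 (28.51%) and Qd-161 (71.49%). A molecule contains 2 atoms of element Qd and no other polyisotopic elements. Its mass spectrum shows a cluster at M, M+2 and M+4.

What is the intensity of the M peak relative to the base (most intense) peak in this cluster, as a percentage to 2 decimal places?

15.90%

(0.2851 + 0.7149)^2 gives M 0.0813, M+2 0.4076, M+4 0.5111; the largest is M+4.
P(M+4) = C(2,2) × 0.2851^0 × 0.7149^2 = 1 × 1.0000 × 0.51108201 = 0.511082 (base)
P(M) = C(2,0) × 0.2851^2 × 0.7149^0 = 1 × 0.08128201 × 1.0000 = 0.081282
Relative intensity = 0.081282 / 0.511082 × 100 = 15.90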